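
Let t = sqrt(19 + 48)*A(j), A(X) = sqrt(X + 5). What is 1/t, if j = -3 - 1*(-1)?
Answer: sqrt(201)/201 ≈ 0.070535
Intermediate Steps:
j = -2 (j = -3 + 1 = -2)
A(X) = sqrt(5 + X)
t = sqrt(201) (t = sqrt(19 + 48)*sqrt(5 - 2) = sqrt(67)*sqrt(3) = sqrt(201) ≈ 14.177)
1/t = 1/(sqrt(201)) = sqrt(201)/201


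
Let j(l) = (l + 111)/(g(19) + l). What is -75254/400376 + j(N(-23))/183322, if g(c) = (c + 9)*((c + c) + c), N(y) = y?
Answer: -493195967169/2623968814324 ≈ -0.18796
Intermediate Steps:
g(c) = 3*c*(9 + c) (g(c) = (9 + c)*(2*c + c) = (9 + c)*(3*c) = 3*c*(9 + c))
j(l) = (111 + l)/(1596 + l) (j(l) = (l + 111)/(3*19*(9 + 19) + l) = (111 + l)/(3*19*28 + l) = (111 + l)/(1596 + l))
-75254/400376 + j(N(-23))/183322 = -75254/400376 + ((111 - 23)/(1596 - 23))/183322 = -75254*1/400376 + (88/1573)*(1/183322) = -37627/200188 + ((1/1573)*88)*(1/183322) = -37627/200188 + (8/143)*(1/183322) = -37627/200188 + 4/13107523 = -493195967169/2623968814324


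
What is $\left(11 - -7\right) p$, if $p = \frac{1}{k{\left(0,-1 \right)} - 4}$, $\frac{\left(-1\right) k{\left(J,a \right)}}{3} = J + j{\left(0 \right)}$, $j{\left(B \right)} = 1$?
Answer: $- \frac{18}{7} \approx -2.5714$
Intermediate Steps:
$k{\left(J,a \right)} = -3 - 3 J$ ($k{\left(J,a \right)} = - 3 \left(J + 1\right) = - 3 \left(1 + J\right) = -3 - 3 J$)
$p = - \frac{1}{7}$ ($p = \frac{1}{\left(-3 - 0\right) - 4} = \frac{1}{\left(-3 + 0\right) - 4} = \frac{1}{-3 - 4} = \frac{1}{-7} = - \frac{1}{7} \approx -0.14286$)
$\left(11 - -7\right) p = \left(11 - -7\right) \left(- \frac{1}{7}\right) = \left(11 + 7\right) \left(- \frac{1}{7}\right) = 18 \left(- \frac{1}{7}\right) = - \frac{18}{7}$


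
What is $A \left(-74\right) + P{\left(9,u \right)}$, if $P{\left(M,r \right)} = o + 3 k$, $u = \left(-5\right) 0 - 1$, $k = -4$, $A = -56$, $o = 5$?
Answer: $4137$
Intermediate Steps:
$u = -1$ ($u = 0 - 1 = -1$)
$P{\left(M,r \right)} = -7$ ($P{\left(M,r \right)} = 5 + 3 \left(-4\right) = 5 - 12 = -7$)
$A \left(-74\right) + P{\left(9,u \right)} = \left(-56\right) \left(-74\right) - 7 = 4144 - 7 = 4137$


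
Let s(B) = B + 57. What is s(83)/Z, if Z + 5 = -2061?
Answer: -70/1033 ≈ -0.067764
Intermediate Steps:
s(B) = 57 + B
Z = -2066 (Z = -5 - 2061 = -2066)
s(83)/Z = (57 + 83)/(-2066) = 140*(-1/2066) = -70/1033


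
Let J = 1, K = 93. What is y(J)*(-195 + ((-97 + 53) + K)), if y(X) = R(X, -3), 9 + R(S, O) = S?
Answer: 1168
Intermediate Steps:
R(S, O) = -9 + S
y(X) = -9 + X
y(J)*(-195 + ((-97 + 53) + K)) = (-9 + 1)*(-195 + ((-97 + 53) + 93)) = -8*(-195 + (-44 + 93)) = -8*(-195 + 49) = -8*(-146) = 1168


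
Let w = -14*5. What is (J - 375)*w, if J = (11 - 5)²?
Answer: 23730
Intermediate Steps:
J = 36 (J = 6² = 36)
w = -70
(J - 375)*w = (36 - 375)*(-70) = -339*(-70) = 23730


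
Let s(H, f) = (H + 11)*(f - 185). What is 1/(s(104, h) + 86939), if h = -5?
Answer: 1/65089 ≈ 1.5364e-5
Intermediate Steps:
s(H, f) = (-185 + f)*(11 + H) (s(H, f) = (11 + H)*(-185 + f) = (-185 + f)*(11 + H))
1/(s(104, h) + 86939) = 1/((-2035 - 185*104 + 11*(-5) + 104*(-5)) + 86939) = 1/((-2035 - 19240 - 55 - 520) + 86939) = 1/(-21850 + 86939) = 1/65089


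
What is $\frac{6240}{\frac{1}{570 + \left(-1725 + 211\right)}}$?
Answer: $-5890560$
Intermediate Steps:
$\frac{6240}{\frac{1}{570 + \left(-1725 + 211\right)}} = \frac{6240}{\frac{1}{570 - 1514}} = \frac{6240}{\frac{1}{-944}} = \frac{6240}{- \frac{1}{944}} = 6240 \left(-944\right) = -5890560$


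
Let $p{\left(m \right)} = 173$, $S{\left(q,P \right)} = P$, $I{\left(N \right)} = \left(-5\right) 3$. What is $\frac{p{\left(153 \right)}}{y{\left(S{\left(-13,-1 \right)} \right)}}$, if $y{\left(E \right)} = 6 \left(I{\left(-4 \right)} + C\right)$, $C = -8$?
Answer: $- \frac{173}{138} \approx -1.2536$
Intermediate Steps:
$I{\left(N \right)} = -15$
$y{\left(E \right)} = -138$ ($y{\left(E \right)} = 6 \left(-15 - 8\right) = 6 \left(-23\right) = -138$)
$\frac{p{\left(153 \right)}}{y{\left(S{\left(-13,-1 \right)} \right)}} = \frac{173}{-138} = 173 \left(- \frac{1}{138}\right) = - \frac{173}{138}$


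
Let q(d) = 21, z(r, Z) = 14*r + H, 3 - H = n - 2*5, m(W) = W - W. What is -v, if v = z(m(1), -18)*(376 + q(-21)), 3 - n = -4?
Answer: -2382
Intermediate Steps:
n = 7 (n = 3 - 1*(-4) = 3 + 4 = 7)
m(W) = 0
H = 6 (H = 3 - (7 - 2*5) = 3 - (7 - 10) = 3 - 1*(-3) = 3 + 3 = 6)
z(r, Z) = 6 + 14*r (z(r, Z) = 14*r + 6 = 6 + 14*r)
v = 2382 (v = (6 + 14*0)*(376 + 21) = (6 + 0)*397 = 6*397 = 2382)
-v = -1*2382 = -2382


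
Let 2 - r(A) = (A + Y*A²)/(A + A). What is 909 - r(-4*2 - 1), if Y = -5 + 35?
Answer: 1545/2 ≈ 772.50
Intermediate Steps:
Y = 30
r(A) = 2 - (A + 30*A²)/(2*A) (r(A) = 2 - (A + 30*A²)/(A + A) = 2 - (A + 30*A²)/(2*A))
909 - r(-4*2 - 1) = 909 - (3/2 - 15*(-4*2 - 1)) = 909 - (3/2 - 15*(-8 - 1)) = 909 - (3/2 - 15*(-9)) = 909 - (3/2 + 135) = 909 - 1*273/2 = 909 - 273/2 = 1545/2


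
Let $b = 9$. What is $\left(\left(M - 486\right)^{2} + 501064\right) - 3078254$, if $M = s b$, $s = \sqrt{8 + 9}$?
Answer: $-2339617 - 8748 \sqrt{17} \approx -2.3757 \cdot 10^{6}$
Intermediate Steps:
$s = \sqrt{17} \approx 4.1231$
$M = 9 \sqrt{17}$ ($M = \sqrt{17} \cdot 9 = 9 \sqrt{17} \approx 37.108$)
$\left(\left(M - 486\right)^{2} + 501064\right) - 3078254 = \left(\left(9 \sqrt{17} - 486\right)^{2} + 501064\right) - 3078254 = \left(\left(-486 + 9 \sqrt{17}\right)^{2} + 501064\right) - 3078254 = \left(501064 + \left(-486 + 9 \sqrt{17}\right)^{2}\right) - 3078254 = -2577190 + \left(-486 + 9 \sqrt{17}\right)^{2}$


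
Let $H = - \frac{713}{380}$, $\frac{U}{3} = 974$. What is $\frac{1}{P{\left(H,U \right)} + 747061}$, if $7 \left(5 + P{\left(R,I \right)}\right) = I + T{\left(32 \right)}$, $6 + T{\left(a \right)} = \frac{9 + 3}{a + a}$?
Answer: $\frac{112}{83716931} \approx 1.3378 \cdot 10^{-6}$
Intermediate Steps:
$T{\left(a \right)} = -6 + \frac{6}{a}$ ($T{\left(a \right)} = -6 + \frac{9 + 3}{a + a} = -6 + \frac{12}{2 a} = -6 + 12 \frac{1}{2 a} = -6 + \frac{6}{a}$)
$U = 2922$ ($U = 3 \cdot 974 = 2922$)
$H = - \frac{713}{380}$ ($H = \left(-713\right) \frac{1}{380} = - \frac{713}{380} \approx -1.8763$)
$P{\left(R,I \right)} = - \frac{653}{112} + \frac{I}{7}$ ($P{\left(R,I \right)} = -5 + \frac{I - \left(6 - \frac{6}{32}\right)}{7} = -5 + \frac{I + \left(-6 + 6 \cdot \frac{1}{32}\right)}{7} = -5 + \frac{I + \left(-6 + \frac{3}{16}\right)}{7} = -5 + \frac{I - \frac{93}{16}}{7} = -5 + \frac{- \frac{93}{16} + I}{7} = -5 + \left(- \frac{93}{112} + \frac{I}{7}\right) = - \frac{653}{112} + \frac{I}{7}$)
$\frac{1}{P{\left(H,U \right)} + 747061} = \frac{1}{\left(- \frac{653}{112} + \frac{1}{7} \cdot 2922\right) + 747061} = \frac{1}{\left(- \frac{653}{112} + \frac{2922}{7}\right) + 747061} = \frac{1}{\frac{46099}{112} + 747061} = \frac{1}{\frac{83716931}{112}} = \frac{112}{83716931}$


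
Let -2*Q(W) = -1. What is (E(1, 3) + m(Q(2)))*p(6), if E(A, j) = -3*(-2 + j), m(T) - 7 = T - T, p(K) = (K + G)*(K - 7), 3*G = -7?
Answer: -44/3 ≈ -14.667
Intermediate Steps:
G = -7/3 (G = (⅓)*(-7) = -7/3 ≈ -2.3333)
p(K) = (-7 + K)*(-7/3 + K) (p(K) = (K - 7/3)*(K - 7) = (-7/3 + K)*(-7 + K) = (-7 + K)*(-7/3 + K))
Q(W) = ½ (Q(W) = -½*(-1) = ½)
m(T) = 7 (m(T) = 7 + (T - T) = 7 + 0 = 7)
E(A, j) = 6 - 3*j
(E(1, 3) + m(Q(2)))*p(6) = ((6 - 3*3) + 7)*(49/3 + 6² - 28/3*6) = ((6 - 9) + 7)*(49/3 + 36 - 56) = (-3 + 7)*(-11/3) = 4*(-11/3) = -44/3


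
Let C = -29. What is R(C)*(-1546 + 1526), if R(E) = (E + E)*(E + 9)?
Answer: -23200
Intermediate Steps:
R(E) = 2*E*(9 + E) (R(E) = (2*E)*(9 + E) = 2*E*(9 + E))
R(C)*(-1546 + 1526) = (2*(-29)*(9 - 29))*(-1546 + 1526) = (2*(-29)*(-20))*(-20) = 1160*(-20) = -23200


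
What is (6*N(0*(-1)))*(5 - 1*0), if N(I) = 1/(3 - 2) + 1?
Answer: 60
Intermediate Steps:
N(I) = 2 (N(I) = 1/1 + 1 = 1 + 1 = 2)
(6*N(0*(-1)))*(5 - 1*0) = (6*2)*(5 - 1*0) = 12*(5 + 0) = 12*5 = 60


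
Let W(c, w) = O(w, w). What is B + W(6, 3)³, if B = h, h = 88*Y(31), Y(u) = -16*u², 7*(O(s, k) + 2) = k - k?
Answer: -1353096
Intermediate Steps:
O(s, k) = -2 (O(s, k) = -2 + (k - k)/7 = -2 + (⅐)*0 = -2 + 0 = -2)
W(c, w) = -2
h = -1353088 (h = 88*(-16*31²) = 88*(-16*961) = 88*(-15376) = -1353088)
B = -1353088
B + W(6, 3)³ = -1353088 + (-2)³ = -1353088 - 8 = -1353096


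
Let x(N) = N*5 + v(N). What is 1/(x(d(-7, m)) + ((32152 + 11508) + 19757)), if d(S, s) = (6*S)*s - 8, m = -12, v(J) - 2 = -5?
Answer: 1/65894 ≈ 1.5176e-5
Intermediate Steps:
v(J) = -3 (v(J) = 2 - 5 = -3)
d(S, s) = -8 + 6*S*s (d(S, s) = 6*S*s - 8 = -8 + 6*S*s)
x(N) = -3 + 5*N (x(N) = N*5 - 3 = 5*N - 3 = -3 + 5*N)
1/(x(d(-7, m)) + ((32152 + 11508) + 19757)) = 1/((-3 + 5*(-8 + 6*(-7)*(-12))) + ((32152 + 11508) + 19757)) = 1/((-3 + 5*(-8 + 504)) + (43660 + 19757)) = 1/((-3 + 5*496) + 63417) = 1/((-3 + 2480) + 63417) = 1/(2477 + 63417) = 1/65894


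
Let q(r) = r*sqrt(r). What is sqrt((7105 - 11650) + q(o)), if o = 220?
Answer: sqrt(-4545 + 440*sqrt(55)) ≈ 35.803*I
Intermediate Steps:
q(r) = r**(3/2)
sqrt((7105 - 11650) + q(o)) = sqrt((7105 - 11650) + 220**(3/2)) = sqrt(-4545 + 440*sqrt(55))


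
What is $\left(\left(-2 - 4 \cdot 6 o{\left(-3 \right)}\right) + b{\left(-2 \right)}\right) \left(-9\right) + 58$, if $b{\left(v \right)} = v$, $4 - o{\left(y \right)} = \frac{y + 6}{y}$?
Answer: $1174$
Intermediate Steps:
$o{\left(y \right)} = 4 - \frac{6 + y}{y}$ ($o{\left(y \right)} = 4 - \frac{y + 6}{y} = 4 - \frac{6 + y}{y}$)
$\left(\left(-2 - 4 \cdot 6 o{\left(-3 \right)}\right) + b{\left(-2 \right)}\right) \left(-9\right) + 58 = \left(\left(-2 - 4 \cdot 6 \left(3 - \frac{6}{-3}\right)\right) - 2\right) \left(-9\right) + 58 = \left(\left(-2 - 4 \cdot 6 \left(3 - -2\right)\right) - 2\right) \left(-9\right) + 58 = \left(\left(-2 - 4 \cdot 6 \left(3 + 2\right)\right) - 2\right) \left(-9\right) + 58 = \left(\left(-2 - 4 \cdot 6 \cdot 5\right) - 2\right) \left(-9\right) + 58 = \left(\left(-2 - 120\right) - 2\right) \left(-9\right) + 58 = \left(-122 - 2\right) \left(-9\right) + 58 = \left(-124\right) \left(-9\right) + 58 = 1116 + 58 = 1174$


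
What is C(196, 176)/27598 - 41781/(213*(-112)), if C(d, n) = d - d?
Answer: 13927/7952 ≈ 1.7514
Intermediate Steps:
C(d, n) = 0
C(196, 176)/27598 - 41781/(213*(-112)) = 0/27598 - 41781/(213*(-112)) = 0*(1/27598) - 41781/(-23856) = 0 - 41781*(-1/23856) = 0 + 13927/7952 = 13927/7952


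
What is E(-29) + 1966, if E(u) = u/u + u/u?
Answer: 1968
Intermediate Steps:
E(u) = 2 (E(u) = 1 + 1 = 2)
E(-29) + 1966 = 2 + 1966 = 1968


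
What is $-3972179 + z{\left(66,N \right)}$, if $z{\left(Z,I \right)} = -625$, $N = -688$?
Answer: $-3972804$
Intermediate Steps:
$-3972179 + z{\left(66,N \right)} = -3972179 - 625 = -3972804$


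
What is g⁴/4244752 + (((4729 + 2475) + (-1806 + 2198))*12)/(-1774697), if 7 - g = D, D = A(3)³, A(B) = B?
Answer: -6435382144/470821790009 ≈ -0.013668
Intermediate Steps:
D = 27 (D = 3³ = 27)
g = -20 (g = 7 - 1*27 = 7 - 27 = -20)
g⁴/4244752 + (((4729 + 2475) + (-1806 + 2198))*12)/(-1774697) = (-20)⁴/4244752 + (((4729 + 2475) + (-1806 + 2198))*12)/(-1774697) = 160000*(1/4244752) + ((7204 + 392)*12)*(-1/1774697) = 10000/265297 + (7596*12)*(-1/1774697) = 10000/265297 + 91152*(-1/1774697) = 10000/265297 - 91152/1774697 = -6435382144/470821790009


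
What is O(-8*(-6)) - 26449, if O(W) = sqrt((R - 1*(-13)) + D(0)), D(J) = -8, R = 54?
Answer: -26449 + sqrt(59) ≈ -26441.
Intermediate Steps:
O(W) = sqrt(59) (O(W) = sqrt((54 - 1*(-13)) - 8) = sqrt((54 + 13) - 8) = sqrt(67 - 8) = sqrt(59))
O(-8*(-6)) - 26449 = sqrt(59) - 26449 = -26449 + sqrt(59)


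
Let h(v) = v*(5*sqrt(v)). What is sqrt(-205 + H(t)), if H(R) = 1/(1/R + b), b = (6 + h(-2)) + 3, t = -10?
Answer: sqrt(5)*sqrt((3647 - 4100*I*sqrt(2))/(-89 + 100*I*sqrt(2))) ≈ 0.0017689 + 14.317*I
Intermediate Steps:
h(v) = 5*v**(3/2)
b = 9 - 10*I*sqrt(2) (b = (6 + 5*(-2)**(3/2)) + 3 = (6 + 5*(-2*I*sqrt(2))) + 3 = (6 - 10*I*sqrt(2)) + 3 = 9 - 10*I*sqrt(2) ≈ 9.0 - 14.142*I)
H(R) = 1/(9 + 1/R - 10*I*sqrt(2)) (H(R) = 1/(1/R + (9 - 10*I*sqrt(2))) = 1/(9 + 1/R - 10*I*sqrt(2)))
sqrt(-205 + H(t)) = sqrt(-205 - 10/(1 - 10*(9 - 10*I*sqrt(2)))) = sqrt(-205 - 10/(1 + (-90 + 100*I*sqrt(2)))) = sqrt(-205 - 10/(-89 + 100*I*sqrt(2)))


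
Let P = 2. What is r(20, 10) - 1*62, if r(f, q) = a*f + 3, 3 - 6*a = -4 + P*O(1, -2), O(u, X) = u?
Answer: -127/3 ≈ -42.333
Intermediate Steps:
a = ⅚ (a = ½ - (-4 + 2*1)/6 = ½ - (-4 + 2)/6 = ½ - ⅙*(-2) = ½ + ⅓ = ⅚ ≈ 0.83333)
r(f, q) = 3 + 5*f/6 (r(f, q) = 5*f/6 + 3 = 3 + 5*f/6)
r(20, 10) - 1*62 = (3 + (⅚)*20) - 1*62 = (3 + 50/3) - 62 = 59/3 - 62 = -127/3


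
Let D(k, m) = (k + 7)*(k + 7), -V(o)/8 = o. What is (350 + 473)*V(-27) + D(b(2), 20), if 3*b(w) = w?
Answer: 1600441/9 ≈ 1.7783e+5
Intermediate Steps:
V(o) = -8*o
b(w) = w/3
D(k, m) = (7 + k)**2 (D(k, m) = (7 + k)*(7 + k) = (7 + k)**2)
(350 + 473)*V(-27) + D(b(2), 20) = (350 + 473)*(-8*(-27)) + (7 + (1/3)*2)**2 = 823*216 + (7 + 2/3)**2 = 177768 + (23/3)**2 = 177768 + 529/9 = 1600441/9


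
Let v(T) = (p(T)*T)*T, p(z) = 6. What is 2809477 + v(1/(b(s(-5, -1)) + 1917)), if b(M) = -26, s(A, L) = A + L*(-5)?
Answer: 10046355424243/3575881 ≈ 2.8095e+6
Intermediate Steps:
s(A, L) = A - 5*L
v(T) = 6*T² (v(T) = (6*T)*T = 6*T²)
2809477 + v(1/(b(s(-5, -1)) + 1917)) = 2809477 + 6*(1/(-26 + 1917))² = 2809477 + 6*(1/1891)² = 2809477 + 6*(1/3575881) = 2809477 + 6/3575881 = 10046355424243/3575881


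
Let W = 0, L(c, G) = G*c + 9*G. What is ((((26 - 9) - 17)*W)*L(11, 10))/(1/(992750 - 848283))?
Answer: 0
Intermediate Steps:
L(c, G) = 9*G + G*c
((((26 - 9) - 17)*W)*L(11, 10))/(1/(992750 - 848283)) = ((((26 - 9) - 17)*0)*(10*(9 + 11)))/(1/(992750 - 848283)) = (((17 - 17)*0)*(10*20))/(1/144467) = ((0*0)*200)/(1/144467) = (0*200)*144467 = 0*144467 = 0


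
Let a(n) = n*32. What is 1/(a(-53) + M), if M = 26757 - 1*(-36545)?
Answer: 1/61606 ≈ 1.6232e-5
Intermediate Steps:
a(n) = 32*n
M = 63302 (M = 26757 + 36545 = 63302)
1/(a(-53) + M) = 1/(32*(-53) + 63302) = 1/(-1696 + 63302) = 1/61606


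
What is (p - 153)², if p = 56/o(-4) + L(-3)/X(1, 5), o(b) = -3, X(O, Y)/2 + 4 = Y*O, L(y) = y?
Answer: 1079521/36 ≈ 29987.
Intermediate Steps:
X(O, Y) = -8 + 2*O*Y (X(O, Y) = -8 + 2*(Y*O) = -8 + 2*(O*Y) = -8 + 2*O*Y)
p = -121/6 (p = 56/(-3) - 3/(-8 + 2*1*5) = 56*(-⅓) - 3/(-8 + 10) = -56/3 - 3/2 = -121/6 ≈ -20.167)
(p - 153)² = (-121/6 - 153)² = (-1039/6)² = 1079521/36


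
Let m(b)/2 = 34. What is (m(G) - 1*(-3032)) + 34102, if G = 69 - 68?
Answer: 37202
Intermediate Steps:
G = 1
m(b) = 68 (m(b) = 2*34 = 68)
(m(G) - 1*(-3032)) + 34102 = (68 - 1*(-3032)) + 34102 = (68 + 3032) + 34102 = 3100 + 34102 = 37202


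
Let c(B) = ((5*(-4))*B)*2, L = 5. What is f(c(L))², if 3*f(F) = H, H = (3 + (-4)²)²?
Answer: 130321/9 ≈ 14480.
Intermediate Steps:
H = 361 (H = (3 + 16)² = 19² = 361)
c(B) = -40*B (c(B) = -20*B*2 = -40*B)
f(F) = 361/3 (f(F) = (⅓)*361 = 361/3)
f(c(L))² = (361/3)² = 130321/9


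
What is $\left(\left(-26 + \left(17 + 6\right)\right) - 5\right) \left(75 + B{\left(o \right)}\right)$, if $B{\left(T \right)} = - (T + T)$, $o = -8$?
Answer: $-728$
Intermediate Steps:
$B{\left(T \right)} = - 2 T$
$\left(\left(-26 + \left(17 + 6\right)\right) - 5\right) \left(75 + B{\left(o \right)}\right) = \left(\left(-26 + \left(17 + 6\right)\right) - 5\right) \left(75 - -16\right) = \left(\left(-26 + 23\right) - 5\right) \left(75 + 16\right) = \left(-3 - 5\right) 91 = \left(-8\right) 91 = -728$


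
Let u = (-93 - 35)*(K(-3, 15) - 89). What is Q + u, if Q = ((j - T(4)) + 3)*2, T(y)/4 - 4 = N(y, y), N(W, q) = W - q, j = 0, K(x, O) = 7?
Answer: 10470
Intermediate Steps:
T(y) = 16 (T(y) = 16 + 4*(y - y) = 16 + 4*0 = 16 + 0 = 16)
u = 10496 (u = (-93 - 35)*(7 - 89) = -128*(-82) = 10496)
Q = -26 (Q = ((0 - 1*16) + 3)*2 = ((0 - 16) + 3)*2 = (-16 + 3)*2 = -13*2 = -26)
Q + u = -26 + 10496 = 10470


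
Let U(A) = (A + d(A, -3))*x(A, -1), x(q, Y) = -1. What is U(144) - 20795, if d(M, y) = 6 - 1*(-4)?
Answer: -20949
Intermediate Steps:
d(M, y) = 10 (d(M, y) = 6 + 4 = 10)
U(A) = -10 - A (U(A) = (A + 10)*(-1) = (10 + A)*(-1) = -10 - A)
U(144) - 20795 = (-10 - 1*144) - 20795 = (-10 - 144) - 20795 = -154 - 20795 = -20949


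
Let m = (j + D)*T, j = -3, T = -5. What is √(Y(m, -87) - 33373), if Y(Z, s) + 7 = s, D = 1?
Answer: 7*I*√683 ≈ 182.94*I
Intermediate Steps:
m = 10 (m = (-3 + 1)*(-5) = -2*(-5) = 10)
Y(Z, s) = -7 + s
√(Y(m, -87) - 33373) = √((-7 - 87) - 33373) = √(-94 - 33373) = √(-33467) = 7*I*√683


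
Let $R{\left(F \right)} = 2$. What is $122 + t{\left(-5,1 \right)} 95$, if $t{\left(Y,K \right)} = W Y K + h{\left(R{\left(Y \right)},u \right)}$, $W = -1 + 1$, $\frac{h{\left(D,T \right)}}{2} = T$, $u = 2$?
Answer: $502$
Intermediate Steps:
$h{\left(D,T \right)} = 2 T$
$W = 0$
$t{\left(Y,K \right)} = 4$ ($t{\left(Y,K \right)} = 0 Y K + 2 \cdot 2 = 0 K + 4 = 0 + 4 = 4$)
$122 + t{\left(-5,1 \right)} 95 = 122 + 4 \cdot 95 = 122 + 380 = 502$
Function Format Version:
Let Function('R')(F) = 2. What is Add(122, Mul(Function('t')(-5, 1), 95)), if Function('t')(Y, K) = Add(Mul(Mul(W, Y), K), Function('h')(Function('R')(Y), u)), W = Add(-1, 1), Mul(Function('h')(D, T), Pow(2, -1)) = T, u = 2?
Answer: 502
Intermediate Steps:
Function('h')(D, T) = Mul(2, T)
W = 0
Function('t')(Y, K) = 4 (Function('t')(Y, K) = Add(Mul(Mul(0, Y), K), Mul(2, 2)) = Add(Mul(0, K), 4) = Add(0, 4) = 4)
Add(122, Mul(Function('t')(-5, 1), 95)) = Add(122, Mul(4, 95)) = Add(122, 380) = 502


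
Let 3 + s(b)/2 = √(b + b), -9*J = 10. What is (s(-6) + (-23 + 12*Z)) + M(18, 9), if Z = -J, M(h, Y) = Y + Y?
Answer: 7/3 + 4*I*√3 ≈ 2.3333 + 6.9282*I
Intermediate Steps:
J = -10/9 (J = -⅑*10 = -10/9 ≈ -1.1111)
s(b) = -6 + 2*√2*√b (s(b) = -6 + 2*√(b + b) = -6 + 2*√(2*b) = -6 + 2*(√2*√b) = -6 + 2*√2*√b)
M(h, Y) = 2*Y
Z = 10/9 (Z = -1*(-10/9) = 10/9 ≈ 1.1111)
(s(-6) + (-23 + 12*Z)) + M(18, 9) = ((-6 + 2*√2*√(-6)) + (-23 + 12*(10/9))) + 2*9 = ((-6 + 2*√2*(I*√6)) + (-23 + 40/3)) + 18 = ((-6 + 4*I*√3) - 29/3) + 18 = (-47/3 + 4*I*√3) + 18 = 7/3 + 4*I*√3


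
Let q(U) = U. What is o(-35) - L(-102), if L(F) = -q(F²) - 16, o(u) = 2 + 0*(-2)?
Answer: 10422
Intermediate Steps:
o(u) = 2 (o(u) = 2 + 0 = 2)
L(F) = -16 - F² (L(F) = -F² - 16 = -16 - F²)
o(-35) - L(-102) = 2 - (-16 - 1*(-102)²) = 2 - (-16 - 1*10404) = 2 - (-16 - 10404) = 2 - 1*(-10420) = 2 + 10420 = 10422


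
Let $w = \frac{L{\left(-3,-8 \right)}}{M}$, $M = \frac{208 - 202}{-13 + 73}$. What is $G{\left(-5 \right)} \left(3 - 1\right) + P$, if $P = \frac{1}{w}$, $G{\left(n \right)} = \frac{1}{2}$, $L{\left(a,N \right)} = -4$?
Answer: $\frac{39}{40} \approx 0.975$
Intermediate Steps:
$M = \frac{1}{10}$ ($M = \frac{6}{60} = 6 \cdot \frac{1}{60} = \frac{1}{10} \approx 0.1$)
$G{\left(n \right)} = \frac{1}{2}$
$w = -40$ ($w = - 4 \frac{1}{\frac{1}{10}} = \left(-4\right) 10 = -40$)
$P = - \frac{1}{40}$ ($P = \frac{1}{-40} = - \frac{1}{40} \approx -0.025$)
$G{\left(-5 \right)} \left(3 - 1\right) + P = \frac{3 - 1}{2} - \frac{1}{40} = \frac{1}{2} \cdot 2 - \frac{1}{40} = 1 - \frac{1}{40} = \frac{39}{40}$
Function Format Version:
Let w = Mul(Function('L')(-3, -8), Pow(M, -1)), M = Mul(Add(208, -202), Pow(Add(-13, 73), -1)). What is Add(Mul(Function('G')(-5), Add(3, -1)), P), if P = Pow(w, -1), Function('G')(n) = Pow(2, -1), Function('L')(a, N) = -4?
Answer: Rational(39, 40) ≈ 0.97500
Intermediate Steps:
M = Rational(1, 10) (M = Mul(6, Pow(60, -1)) = Mul(6, Rational(1, 60)) = Rational(1, 10) ≈ 0.10000)
Function('G')(n) = Rational(1, 2)
w = -40 (w = Mul(-4, Pow(Rational(1, 10), -1)) = Mul(-4, 10) = -40)
P = Rational(-1, 40) (P = Pow(-40, -1) = Rational(-1, 40) ≈ -0.025000)
Add(Mul(Function('G')(-5), Add(3, -1)), P) = Add(Mul(Rational(1, 2), Add(3, -1)), Rational(-1, 40)) = Add(Mul(Rational(1, 2), 2), Rational(-1, 40)) = Add(1, Rational(-1, 40)) = Rational(39, 40)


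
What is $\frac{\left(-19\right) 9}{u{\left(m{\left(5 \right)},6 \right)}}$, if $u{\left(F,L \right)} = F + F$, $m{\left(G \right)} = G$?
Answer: $- \frac{171}{10} \approx -17.1$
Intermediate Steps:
$u{\left(F,L \right)} = 2 F$
$\frac{\left(-19\right) 9}{u{\left(m{\left(5 \right)},6 \right)}} = \frac{\left(-19\right) 9}{2 \cdot 5} = - \frac{171}{10}$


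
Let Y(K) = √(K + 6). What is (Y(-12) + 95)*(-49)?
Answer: -4655 - 49*I*√6 ≈ -4655.0 - 120.03*I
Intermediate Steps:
Y(K) = √(6 + K)
(Y(-12) + 95)*(-49) = (√(6 - 12) + 95)*(-49) = (√(-6) + 95)*(-49) = (I*√6 + 95)*(-49) = (95 + I*√6)*(-49) = -4655 - 49*I*√6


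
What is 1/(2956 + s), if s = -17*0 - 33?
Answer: 1/2923 ≈ 0.00034211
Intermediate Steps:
s = -33 (s = 0 - 33 = -33)
1/(2956 + s) = 1/(2956 - 33) = 1/2923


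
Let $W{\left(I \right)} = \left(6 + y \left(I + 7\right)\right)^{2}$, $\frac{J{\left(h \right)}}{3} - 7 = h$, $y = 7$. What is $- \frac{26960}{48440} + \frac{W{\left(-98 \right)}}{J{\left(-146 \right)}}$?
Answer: $- \frac{482454029}{504987} \approx -955.38$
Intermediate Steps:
$J{\left(h \right)} = 21 + 3 h$
$W{\left(I \right)} = \left(55 + 7 I\right)^{2}$ ($W{\left(I \right)} = \left(6 + 7 \left(I + 7\right)\right)^{2} = \left(6 + 7 \left(7 + I\right)\right)^{2} = \left(6 + \left(49 + 7 I\right)\right)^{2} = \left(55 + 7 I\right)^{2}$)
$- \frac{26960}{48440} + \frac{W{\left(-98 \right)}}{J{\left(-146 \right)}} = - \frac{26960}{48440} + \frac{\left(55 + 7 \left(-98\right)\right)^{2}}{21 + 3 \left(-146\right)} = \left(-26960\right) \frac{1}{48440} + \frac{\left(55 - 686\right)^{2}}{21 - 438} = - \frac{674}{1211} + \frac{\left(-631\right)^{2}}{-417} = - \frac{674}{1211} + 398161 \left(- \frac{1}{417}\right) = - \frac{674}{1211} - \frac{398161}{417} = - \frac{482454029}{504987}$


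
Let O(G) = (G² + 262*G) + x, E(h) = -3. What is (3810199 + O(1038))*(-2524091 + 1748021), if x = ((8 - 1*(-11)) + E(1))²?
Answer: -4004408669850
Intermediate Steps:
x = 256 (x = ((8 - 1*(-11)) - 3)² = ((8 + 11) - 3)² = (19 - 3)² = 16² = 256)
O(G) = 256 + G² + 262*G (O(G) = (G² + 262*G) + 256 = 256 + G² + 262*G)
(3810199 + O(1038))*(-2524091 + 1748021) = (3810199 + (256 + 1038² + 262*1038))*(-2524091 + 1748021) = (3810199 + (256 + 1077444 + 271956))*(-776070) = (3810199 + 1349656)*(-776070) = 5159855*(-776070) = -4004408669850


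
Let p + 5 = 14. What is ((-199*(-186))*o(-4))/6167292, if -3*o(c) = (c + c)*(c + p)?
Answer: 123380/1541823 ≈ 0.080022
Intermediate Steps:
p = 9 (p = -5 + 14 = 9)
o(c) = -2*c*(9 + c)/3 (o(c) = -(c + c)*(c + 9)/3 = -2*c*(9 + c)/3)
((-199*(-186))*o(-4))/6167292 = ((-199*(-186))*(-2/3*(-4)*(9 - 4)))/6167292 = (37014*(-2/3*(-4)*5))*(1/6167292) = (37014*(40/3))*(1/6167292) = 493520*(1/6167292) = 123380/1541823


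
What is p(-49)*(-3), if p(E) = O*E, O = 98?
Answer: 14406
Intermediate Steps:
p(E) = 98*E
p(-49)*(-3) = (98*(-49))*(-3) = -4802*(-3) = 14406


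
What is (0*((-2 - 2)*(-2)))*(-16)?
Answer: 0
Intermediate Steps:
(0*((-2 - 2)*(-2)))*(-16) = (0*(-4*(-2)))*(-16) = (0*8)*(-16) = 0*(-16) = 0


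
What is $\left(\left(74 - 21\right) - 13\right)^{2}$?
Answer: $1600$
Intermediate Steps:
$\left(\left(74 - 21\right) - 13\right)^{2} = \left(53 - 13\right)^{2} = 40^{2} = 1600$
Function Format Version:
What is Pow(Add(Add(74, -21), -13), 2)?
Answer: 1600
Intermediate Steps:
Pow(Add(Add(74, -21), -13), 2) = Pow(Add(53, -13), 2) = Pow(40, 2) = 1600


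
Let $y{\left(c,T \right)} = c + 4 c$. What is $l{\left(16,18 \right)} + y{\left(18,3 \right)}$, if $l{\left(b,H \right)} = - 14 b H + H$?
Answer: $-3924$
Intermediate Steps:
$y{\left(c,T \right)} = 5 c$
$l{\left(b,H \right)} = H - 14 H b$ ($l{\left(b,H \right)} = - 14 H b + H = H - 14 H b$)
$l{\left(16,18 \right)} + y{\left(18,3 \right)} = 18 \left(1 - 224\right) + 5 \cdot 18 = 18 \left(1 - 224\right) + 90 = 18 \left(-223\right) + 90 = -4014 + 90 = -3924$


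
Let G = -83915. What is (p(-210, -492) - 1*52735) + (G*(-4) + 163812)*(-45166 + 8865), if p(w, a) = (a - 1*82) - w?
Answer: -18131386171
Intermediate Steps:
p(w, a) = -82 + a - w (p(w, a) = (a - 82) - w = (-82 + a) - w = -82 + a - w)
(p(-210, -492) - 1*52735) + (G*(-4) + 163812)*(-45166 + 8865) = ((-82 - 492 - 1*(-210)) - 1*52735) + (-83915*(-4) + 163812)*(-45166 + 8865) = ((-82 - 492 + 210) - 52735) + (335660 + 163812)*(-36301) = (-364 - 52735) + 499472*(-36301) = -53099 - 18131333072 = -18131386171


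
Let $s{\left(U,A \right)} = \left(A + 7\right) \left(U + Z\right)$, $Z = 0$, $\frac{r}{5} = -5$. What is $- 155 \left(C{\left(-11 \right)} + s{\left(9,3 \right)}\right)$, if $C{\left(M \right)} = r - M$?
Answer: $-11780$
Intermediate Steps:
$r = -25$ ($r = 5 \left(-5\right) = -25$)
$s{\left(U,A \right)} = U \left(7 + A\right)$ ($s{\left(U,A \right)} = \left(A + 7\right) \left(U + 0\right) = \left(7 + A\right) U = U \left(7 + A\right)$)
$C{\left(M \right)} = -25 - M$
$- 155 \left(C{\left(-11 \right)} + s{\left(9,3 \right)}\right) = - 155 \left(\left(-25 - -11\right) + 9 \left(7 + 3\right)\right) = - 155 \left(\left(-25 + 11\right) + 9 \cdot 10\right) = - 155 \left(-14 + 90\right) = \left(-155\right) 76 = -11780$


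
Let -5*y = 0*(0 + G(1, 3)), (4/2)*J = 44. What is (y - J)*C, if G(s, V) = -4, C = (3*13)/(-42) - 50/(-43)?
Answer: -1551/301 ≈ -5.1528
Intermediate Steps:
J = 22 (J = (1/2)*44 = 22)
C = 141/602 (C = 39*(-1/42) - 50*(-1/43) = -13/14 + 50/43 = 141/602 ≈ 0.23422)
y = 0 (y = -0*(0 - 4) = -0*(-4) = -1/5*0 = 0)
(y - J)*C = (0 - 1*22)*(141/602) = (0 - 22)*(141/602) = -22*141/602 = -1551/301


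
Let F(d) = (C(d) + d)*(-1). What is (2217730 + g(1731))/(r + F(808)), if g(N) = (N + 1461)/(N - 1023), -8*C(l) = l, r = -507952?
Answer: -130846336/30010881 ≈ -4.3600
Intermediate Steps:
C(l) = -l/8
g(N) = (1461 + N)/(-1023 + N)
F(d) = -7*d/8 (F(d) = (-d/8 + d)*(-1) = (7*d/8)*(-1) = -7*d/8)
(2217730 + g(1731))/(r + F(808)) = (2217730 + (1461 + 1731)/(-1023 + 1731))/(-507952 - 7/8*808) = (2217730 + 3192/708)/(-507952 - 707) = (2217730 + (1/708)*3192)/(-508659) = (2217730 + 266/59)*(-1/508659) = (130846336/59)*(-1/508659) = -130846336/30010881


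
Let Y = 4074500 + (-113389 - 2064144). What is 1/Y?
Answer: 1/1896967 ≈ 5.2716e-7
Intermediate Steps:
Y = 1896967 (Y = 4074500 - 2177533 = 1896967)
1/Y = 1/1896967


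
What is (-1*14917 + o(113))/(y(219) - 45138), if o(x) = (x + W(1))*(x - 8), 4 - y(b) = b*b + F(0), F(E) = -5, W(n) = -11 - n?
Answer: 2156/46545 ≈ 0.046321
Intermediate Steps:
y(b) = 9 - b² (y(b) = 4 - (b*b - 5) = 4 - (b² - 5) = 4 - (-5 + b²) = 4 + (5 - b²) = 9 - b²)
o(x) = (-12 + x)*(-8 + x) (o(x) = (x + (-11 - 1*1))*(x - 8) = (x + (-11 - 1))*(-8 + x) = (x - 12)*(-8 + x) = (-12 + x)*(-8 + x))
(-1*14917 + o(113))/(y(219) - 45138) = (-1*14917 + (96 + 113² - 20*113))/((9 - 1*219²) - 45138) = (-14917 + (96 + 12769 - 2260))/((9 - 1*47961) - 45138) = (-14917 + 10605)/((9 - 47961) - 45138) = -4312/(-47952 - 45138) = -4312/(-93090) = -4312*(-1/93090) = 2156/46545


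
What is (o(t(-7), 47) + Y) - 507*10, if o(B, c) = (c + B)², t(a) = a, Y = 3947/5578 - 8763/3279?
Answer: -21167715647/6096754 ≈ -3472.0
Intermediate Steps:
Y = -11979267/6096754 (Y = 3947*(1/5578) - 8763*1/3279 = 3947/5578 - 2921/1093 = -11979267/6096754 ≈ -1.9649)
o(B, c) = (B + c)²
(o(t(-7), 47) + Y) - 507*10 = ((-7 + 47)² - 11979267/6096754) - 507*10 = (40² - 11979267/6096754) - 5070 = (1600 - 11979267/6096754) - 5070 = 9742827133/6096754 - 5070 = -21167715647/6096754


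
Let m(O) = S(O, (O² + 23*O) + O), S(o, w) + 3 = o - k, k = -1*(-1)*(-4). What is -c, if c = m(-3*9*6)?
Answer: 161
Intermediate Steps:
k = -4 (k = 1*(-4) = -4)
S(o, w) = 1 + o (S(o, w) = -3 + (o - 1*(-4)) = -3 + (o + 4) = -3 + (4 + o) = 1 + o)
m(O) = 1 + O
c = -161 (c = 1 - 3*9*6 = 1 - 27*6 = 1 - 162 = -161)
-c = -1*(-161) = 161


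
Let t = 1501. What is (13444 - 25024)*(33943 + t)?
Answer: -410441520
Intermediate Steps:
(13444 - 25024)*(33943 + t) = (13444 - 25024)*(33943 + 1501) = -11580*35444 = -410441520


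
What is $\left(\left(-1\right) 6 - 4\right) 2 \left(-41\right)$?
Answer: $820$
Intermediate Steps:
$\left(\left(-1\right) 6 - 4\right) 2 \left(-41\right) = \left(-6 - 4\right) 2 \left(-41\right) = \left(-10\right) 2 \left(-41\right) = \left(-20\right) \left(-41\right) = 820$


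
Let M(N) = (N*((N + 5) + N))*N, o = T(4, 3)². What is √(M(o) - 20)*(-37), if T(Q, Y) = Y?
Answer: -37*√1843 ≈ -1588.4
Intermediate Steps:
o = 9 (o = 3² = 9)
M(N) = N²*(5 + 2*N) (M(N) = (N*((5 + N) + N))*N = (N*(5 + 2*N))*N = N²*(5 + 2*N))
√(M(o) - 20)*(-37) = √(9²*(5 + 2*9) - 20)*(-37) = √(81*(5 + 18) - 20)*(-37) = √(81*23 - 20)*(-37) = √(1863 - 20)*(-37) = √1843*(-37) = -37*√1843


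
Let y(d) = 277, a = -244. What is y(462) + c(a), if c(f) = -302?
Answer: -25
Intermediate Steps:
y(462) + c(a) = 277 - 302 = -25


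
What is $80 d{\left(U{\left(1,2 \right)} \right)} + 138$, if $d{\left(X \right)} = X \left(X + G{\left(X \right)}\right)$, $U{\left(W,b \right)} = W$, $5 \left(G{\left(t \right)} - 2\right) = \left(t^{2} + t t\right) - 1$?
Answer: $394$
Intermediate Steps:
$G{\left(t \right)} = \frac{9}{5} + \frac{2 t^{2}}{5}$ ($G{\left(t \right)} = 2 + \frac{\left(t^{2} + t t\right) - 1}{5} = 2 + \frac{\left(t^{2} + t^{2}\right) - 1}{5} = 2 + \frac{2 t^{2} - 1}{5} = 2 + \frac{-1 + 2 t^{2}}{5} = 2 + \left(- \frac{1}{5} + \frac{2 t^{2}}{5}\right) = \frac{9}{5} + \frac{2 t^{2}}{5}$)
$d{\left(X \right)} = X \left(\frac{9}{5} + X + \frac{2 X^{2}}{5}\right)$ ($d{\left(X \right)} = X \left(X + \left(\frac{9}{5} + \frac{2 X^{2}}{5}\right)\right) = X \left(\frac{9}{5} + X + \frac{2 X^{2}}{5}\right)$)
$80 d{\left(U{\left(1,2 \right)} \right)} + 138 = 80 \cdot \frac{1}{5} \cdot 1 \left(9 + 2 \cdot 1^{2} + 5 \cdot 1\right) + 138 = 80 \cdot \frac{1}{5} \cdot 1 \left(9 + 2 \cdot 1 + 5\right) + 138 = 80 \cdot \frac{1}{5} \cdot 1 \left(9 + 2 + 5\right) + 138 = 80 \cdot \frac{1}{5} \cdot 1 \cdot 16 + 138 = 80 \cdot \frac{16}{5} + 138 = 256 + 138 = 394$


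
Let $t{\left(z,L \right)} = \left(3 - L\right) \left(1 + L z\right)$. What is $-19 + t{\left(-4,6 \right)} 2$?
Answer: $119$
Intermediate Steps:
$t{\left(z,L \right)} = \left(1 + L z\right) \left(3 - L\right)$
$-19 + t{\left(-4,6 \right)} 2 = -19 + \left(3 - 6 - - 4 \cdot 6^{2} + 3 \cdot 6 \left(-4\right)\right) 2 = -19 + \left(3 - 6 - \left(-4\right) 36 - 72\right) 2 = -19 + \left(3 - 6 + 144 - 72\right) 2 = -19 + 69 \cdot 2 = -19 + 138 = 119$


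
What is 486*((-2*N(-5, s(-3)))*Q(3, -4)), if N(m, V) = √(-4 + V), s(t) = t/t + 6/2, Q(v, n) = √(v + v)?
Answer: 0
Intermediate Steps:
Q(v, n) = √2*√v (Q(v, n) = √(2*v) = √2*√v)
s(t) = 4 (s(t) = 1 + 6*(½) = 1 + 3 = 4)
486*((-2*N(-5, s(-3)))*Q(3, -4)) = 486*((-2*√(-4 + 4))*(√2*√3)) = 486*((-2*√0)*√6) = 486*((-2*0)*√6) = 486*(0*√6) = 486*0 = 0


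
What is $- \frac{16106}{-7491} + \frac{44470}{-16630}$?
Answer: $- \frac{6528199}{12457533} \approx -0.52404$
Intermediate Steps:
$- \frac{16106}{-7491} + \frac{44470}{-16630} = \left(-16106\right) \left(- \frac{1}{7491}\right) + 44470 \left(- \frac{1}{16630}\right) = \frac{16106}{7491} - \frac{4447}{1663} = - \frac{6528199}{12457533}$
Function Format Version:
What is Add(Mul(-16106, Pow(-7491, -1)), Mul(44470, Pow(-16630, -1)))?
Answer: Rational(-6528199, 12457533) ≈ -0.52404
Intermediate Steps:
Add(Mul(-16106, Pow(-7491, -1)), Mul(44470, Pow(-16630, -1))) = Add(Mul(-16106, Rational(-1, 7491)), Mul(44470, Rational(-1, 16630))) = Add(Rational(16106, 7491), Rational(-4447, 1663)) = Rational(-6528199, 12457533)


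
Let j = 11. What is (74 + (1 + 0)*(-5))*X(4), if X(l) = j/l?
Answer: 759/4 ≈ 189.75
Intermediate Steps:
X(l) = 11/l
(74 + (1 + 0)*(-5))*X(4) = (74 + (1 + 0)*(-5))*(11/4) = (74 + 1*(-5))*(11*(¼)) = (74 - 5)*(11/4) = 69*(11/4) = 759/4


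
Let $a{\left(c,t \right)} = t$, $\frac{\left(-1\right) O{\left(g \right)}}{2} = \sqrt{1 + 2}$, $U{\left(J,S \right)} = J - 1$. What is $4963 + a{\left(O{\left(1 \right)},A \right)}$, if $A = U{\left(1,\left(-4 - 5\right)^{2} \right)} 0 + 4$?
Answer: $4967$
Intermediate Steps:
$U{\left(J,S \right)} = -1 + J$ ($U{\left(J,S \right)} = J - 1 = -1 + J$)
$O{\left(g \right)} = - 2 \sqrt{3}$ ($O{\left(g \right)} = - 2 \sqrt{1 + 2} = - 2 \sqrt{3}$)
$A = 4$ ($A = \left(-1 + 1\right) 0 + 4 = 0 \cdot 0 + 4 = 0 + 4 = 4$)
$4963 + a{\left(O{\left(1 \right)},A \right)} = 4963 + 4 = 4967$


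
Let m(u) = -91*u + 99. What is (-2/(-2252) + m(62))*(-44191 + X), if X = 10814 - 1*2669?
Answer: 112489058591/563 ≈ 1.9980e+8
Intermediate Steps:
X = 8145 (X = 10814 - 2669 = 8145)
m(u) = 99 - 91*u
(-2/(-2252) + m(62))*(-44191 + X) = (-2/(-2252) + (99 - 91*62))*(-44191 + 8145) = (-2*(-1/2252) + (99 - 5642))*(-36046) = (1/1126 - 5543)*(-36046) = -6241417/1126*(-36046) = 112489058591/563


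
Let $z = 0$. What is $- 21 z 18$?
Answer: $0$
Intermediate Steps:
$- 21 z 18 = \left(-21\right) 0 \cdot 18 = 0 \cdot 18 = 0$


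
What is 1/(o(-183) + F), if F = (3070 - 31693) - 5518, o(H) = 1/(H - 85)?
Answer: -268/9149789 ≈ -2.9290e-5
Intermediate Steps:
o(H) = 1/(-85 + H)
F = -34141 (F = -28623 - 5518 = -34141)
1/(o(-183) + F) = 1/(1/(-85 - 183) - 34141) = 1/(1/(-268) - 34141) = 1/(-1/268 - 34141) = 1/(-9149789/268) = -268/9149789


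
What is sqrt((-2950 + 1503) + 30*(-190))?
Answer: I*sqrt(7147) ≈ 84.54*I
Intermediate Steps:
sqrt((-2950 + 1503) + 30*(-190)) = sqrt(-1447 - 5700) = sqrt(-7147) = I*sqrt(7147)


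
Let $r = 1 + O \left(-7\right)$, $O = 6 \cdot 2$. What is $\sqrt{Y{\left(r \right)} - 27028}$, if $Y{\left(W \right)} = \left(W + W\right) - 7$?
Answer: $i \sqrt{27201} \approx 164.93 i$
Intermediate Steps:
$O = 12$
$r = -83$ ($r = 1 + 12 \left(-7\right) = 1 - 84 = -83$)
$Y{\left(W \right)} = -7 + 2 W$ ($Y{\left(W \right)} = 2 W - 7 = -7 + 2 W$)
$\sqrt{Y{\left(r \right)} - 27028} = \sqrt{\left(-7 + 2 \left(-83\right)\right) - 27028} = \sqrt{\left(-7 - 166\right) - 27028} = \sqrt{-173 - 27028} = \sqrt{-27201} = i \sqrt{27201}$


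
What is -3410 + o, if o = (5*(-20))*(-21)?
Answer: -1310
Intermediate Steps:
o = 2100 (o = -100*(-21) = 2100)
-3410 + o = -3410 + 2100 = -1310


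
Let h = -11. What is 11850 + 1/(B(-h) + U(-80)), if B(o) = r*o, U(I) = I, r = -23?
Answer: 3946049/333 ≈ 11850.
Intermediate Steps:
B(o) = -23*o
11850 + 1/(B(-h) + U(-80)) = 11850 + 1/(-(-23)*(-11) - 80) = 11850 + 1/(-23*11 - 80) = 11850 + 1/(-253 - 80) = 11850 + 1/(-333) = 11850 - 1/333 = 3946049/333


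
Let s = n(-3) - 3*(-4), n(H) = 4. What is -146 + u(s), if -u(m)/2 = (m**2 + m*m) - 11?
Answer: -1148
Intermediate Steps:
s = 16 (s = 4 - 3*(-4) = 4 + 12 = 16)
u(m) = 22 - 4*m**2 (u(m) = -2*((m**2 + m*m) - 11) = -2*((m**2 + m**2) - 11) = -2*(2*m**2 - 11) = -2*(-11 + 2*m**2) = 22 - 4*m**2)
-146 + u(s) = -146 + (22 - 4*16**2) = -146 + (22 - 4*256) = -146 + (22 - 1024) = -146 - 1002 = -1148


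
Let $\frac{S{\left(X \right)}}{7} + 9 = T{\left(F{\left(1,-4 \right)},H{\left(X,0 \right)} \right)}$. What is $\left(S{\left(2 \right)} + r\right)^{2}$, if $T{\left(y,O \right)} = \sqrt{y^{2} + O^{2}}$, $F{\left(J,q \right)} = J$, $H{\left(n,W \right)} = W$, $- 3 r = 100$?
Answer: $\frac{71824}{9} \approx 7980.4$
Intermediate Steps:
$r = - \frac{100}{3}$ ($r = \left(- \frac{1}{3}\right) 100 = - \frac{100}{3} \approx -33.333$)
$T{\left(y,O \right)} = \sqrt{O^{2} + y^{2}}$
$S{\left(X \right)} = -56$ ($S{\left(X \right)} = -63 + 7 \sqrt{0^{2} + 1^{2}} = -63 + 7 \sqrt{0 + 1} = -63 + 7 \sqrt{1} = -63 + 7 \cdot 1 = -63 + 7 = -56$)
$\left(S{\left(2 \right)} + r\right)^{2} = \left(-56 - \frac{100}{3}\right)^{2} = \left(- \frac{268}{3}\right)^{2} = \frac{71824}{9}$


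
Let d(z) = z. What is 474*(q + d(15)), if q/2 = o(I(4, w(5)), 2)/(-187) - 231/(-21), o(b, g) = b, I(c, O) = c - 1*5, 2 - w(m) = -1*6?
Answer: 3280554/187 ≈ 17543.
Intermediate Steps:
w(m) = 8 (w(m) = 2 - (-1)*6 = 2 - 1*(-6) = 2 + 6 = 8)
I(c, O) = -5 + c (I(c, O) = c - 5 = -5 + c)
q = 4116/187 (q = 2*((-5 + 4)/(-187) - 231/(-21)) = 2*(-1*(-1/187) - 231*(-1/21)) = 2*(1/187 + 11) = 2*(2058/187) = 4116/187 ≈ 22.011)
474*(q + d(15)) = 474*(4116/187 + 15) = 474*(6921/187) = 3280554/187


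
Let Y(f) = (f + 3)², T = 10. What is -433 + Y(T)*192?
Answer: 32015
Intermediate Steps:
Y(f) = (3 + f)²
-433 + Y(T)*192 = -433 + (3 + 10)²*192 = -433 + 13²*192 = -433 + 169*192 = -433 + 32448 = 32015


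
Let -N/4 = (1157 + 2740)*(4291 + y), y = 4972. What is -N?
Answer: 144391644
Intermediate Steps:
N = -144391644 (N = -4*(1157 + 2740)*(4291 + 4972) = -15588*9263 = -4*36097911 = -144391644)
-N = -1*(-144391644) = 144391644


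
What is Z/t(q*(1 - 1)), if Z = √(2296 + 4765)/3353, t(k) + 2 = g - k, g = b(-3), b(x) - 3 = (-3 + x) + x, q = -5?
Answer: -√7061/26824 ≈ -0.0031326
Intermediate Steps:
b(x) = 2*x (b(x) = 3 + ((-3 + x) + x) = 3 + (-3 + 2*x) = 2*x)
g = -6 (g = 2*(-3) = -6)
t(k) = -8 - k (t(k) = -2 + (-6 - k) = -8 - k)
Z = √7061/3353 (Z = √7061*(1/3353) = √7061/3353 ≈ 0.025061)
Z/t(q*(1 - 1)) = (√7061/3353)/(-8 - (-5)*(1 - 1)) = (√7061/3353)/(-8 - (-5)*0) = (√7061/3353)/(-8 - 1*0) = (√7061/3353)/(-8 + 0) = (√7061/3353)/(-8) = (√7061/3353)*(-⅛) = -√7061/26824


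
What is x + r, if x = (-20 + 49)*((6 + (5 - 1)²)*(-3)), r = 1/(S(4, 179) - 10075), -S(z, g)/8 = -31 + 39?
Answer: -19406047/10139 ≈ -1914.0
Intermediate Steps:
S(z, g) = -64 (S(z, g) = -8*(-31 + 39) = -8*8 = -64)
r = -1/10139 (r = 1/(-64 - 10075) = 1/(-10139) = -1/10139 ≈ -9.8629e-5)
x = -1914 (x = 29*((6 + 4²)*(-3)) = 29*((6 + 16)*(-3)) = 29*(22*(-3)) = 29*(-66) = -1914)
x + r = -1914 - 1/10139 = -19406047/10139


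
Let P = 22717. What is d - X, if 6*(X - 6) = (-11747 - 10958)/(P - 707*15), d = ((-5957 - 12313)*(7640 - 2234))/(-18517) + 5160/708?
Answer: 423607864362599/79394378016 ≈ 5335.5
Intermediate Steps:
d = 5835251890/1092503 (d = -18270*5406*(-1/18517) + 5160*(1/708) = -98767620*(-1/18517) + 430/59 = 98767620/18517 + 430/59 = 5835251890/1092503 ≈ 5341.2)
X = 413327/72672 (X = 6 + ((-11747 - 10958)/(22717 - 707*15))/6 = 6 + (-22705/(22717 - 10605))/6 = 6 + (-22705/12112)/6 = 6 + (-22705*1/12112)/6 = 6 + (⅙)*(-22705/12112) = 6 - 22705/72672 = 413327/72672 ≈ 5.6876)
d - X = 5835251890/1092503 - 1*413327/72672 = 5835251890/1092503 - 413327/72672 = 423607864362599/79394378016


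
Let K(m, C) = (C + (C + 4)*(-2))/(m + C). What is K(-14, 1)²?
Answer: 81/169 ≈ 0.47929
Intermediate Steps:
K(m, C) = (-8 - C)/(C + m) (K(m, C) = (C + (4 + C)*(-2))/(C + m) = (C + (-8 - 2*C))/(C + m) = (-8 - C)/(C + m))
K(-14, 1)² = ((-8 - 1*1)/(1 - 14))² = ((-8 - 1)/(-13))² = (-1/13*(-9))² = (9/13)² = 81/169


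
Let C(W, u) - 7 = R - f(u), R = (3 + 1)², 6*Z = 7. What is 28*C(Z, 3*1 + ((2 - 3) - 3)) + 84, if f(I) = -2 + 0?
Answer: 784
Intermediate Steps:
Z = 7/6 (Z = (⅙)*7 = 7/6 ≈ 1.1667)
R = 16 (R = 4² = 16)
f(I) = -2
C(W, u) = 25 (C(W, u) = 7 + (16 - 1*(-2)) = 7 + (16 + 2) = 7 + 18 = 25)
28*C(Z, 3*1 + ((2 - 3) - 3)) + 84 = 28*25 + 84 = 700 + 84 = 784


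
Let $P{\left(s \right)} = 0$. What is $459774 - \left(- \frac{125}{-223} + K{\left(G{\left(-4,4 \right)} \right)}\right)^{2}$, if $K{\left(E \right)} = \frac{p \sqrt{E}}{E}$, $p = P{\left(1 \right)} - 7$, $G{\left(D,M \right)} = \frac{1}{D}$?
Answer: $\frac{22873832505}{49729} - \frac{3500 i}{223} \approx 4.5997 \cdot 10^{5} - 15.695 i$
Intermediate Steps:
$p = -7$ ($p = 0 - 7 = -7$)
$K{\left(E \right)} = - \frac{7}{\sqrt{E}}$ ($K{\left(E \right)} = \frac{\left(-7\right) \sqrt{E}}{E} = - \frac{7}{\sqrt{E}}$)
$459774 - \left(- \frac{125}{-223} + K{\left(G{\left(-4,4 \right)} \right)}\right)^{2} = 459774 - \left(- \frac{125}{-223} - \frac{7}{\frac{1}{2} i}\right)^{2} = 459774 - \left(\left(-125\right) \left(- \frac{1}{223}\right) - \frac{7}{\frac{1}{2} i}\right)^{2} = 459774 - \left(\frac{125}{223} - 7 \left(- 2 i\right)\right)^{2} = 459774 - \left(\frac{125}{223} + 14 i\right)^{2}$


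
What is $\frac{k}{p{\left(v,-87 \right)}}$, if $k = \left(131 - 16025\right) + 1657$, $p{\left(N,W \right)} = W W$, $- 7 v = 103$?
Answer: $- \frac{14237}{7569} \approx -1.881$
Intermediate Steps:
$v = - \frac{103}{7}$ ($v = \left(- \frac{1}{7}\right) 103 = - \frac{103}{7} \approx -14.714$)
$p{\left(N,W \right)} = W^{2}$
$k = -14237$ ($k = -15894 + 1657 = -14237$)
$\frac{k}{p{\left(v,-87 \right)}} = - \frac{14237}{\left(-87\right)^{2}} = - \frac{14237}{7569}$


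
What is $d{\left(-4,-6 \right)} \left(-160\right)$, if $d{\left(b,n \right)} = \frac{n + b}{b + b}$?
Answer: $-200$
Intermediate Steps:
$d{\left(b,n \right)} = \frac{b + n}{2 b}$
$d{\left(-4,-6 \right)} \left(-160\right) = \frac{-4 - 6}{2 \left(-4\right)} \left(-160\right) = \frac{1}{2} \left(- \frac{1}{4}\right) \left(-10\right) \left(-160\right) = \frac{5}{4} \left(-160\right) = -200$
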